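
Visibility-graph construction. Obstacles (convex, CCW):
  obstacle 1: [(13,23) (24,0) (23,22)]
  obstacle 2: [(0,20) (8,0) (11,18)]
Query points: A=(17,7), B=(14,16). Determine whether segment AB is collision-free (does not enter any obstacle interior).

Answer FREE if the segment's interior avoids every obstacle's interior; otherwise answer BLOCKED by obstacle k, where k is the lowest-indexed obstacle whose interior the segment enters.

Obstacle 1 [(13,23) (24,0) (23,22)]:
  edge (13,23)–(24,0): clear
  edge (24,0)–(23,22): clear
  edge (23,22)–(13,23): clear
  midpoint (31/2,23/2) outside
  → clear
Obstacle 2 [(0,20) (8,0) (11,18)]:
  edge (0,20)–(8,0): clear
  edge (8,0)–(11,18): clear
  edge (11,18)–(0,20): clear
  midpoint (31/2,23/2) outside
  → clear

FREE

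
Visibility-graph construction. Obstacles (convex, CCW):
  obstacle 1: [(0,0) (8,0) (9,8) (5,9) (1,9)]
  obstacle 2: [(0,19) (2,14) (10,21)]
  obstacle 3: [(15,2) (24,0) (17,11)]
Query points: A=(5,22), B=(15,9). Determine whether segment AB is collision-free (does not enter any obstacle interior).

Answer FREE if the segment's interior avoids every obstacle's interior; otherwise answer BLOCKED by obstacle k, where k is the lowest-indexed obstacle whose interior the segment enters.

BLOCKED by obstacle 2

Obstacle 1 [(0,0) (8,0) (9,8) (5,9) (1,9)]:
  edge (0,0)–(8,0): clear
  edge (8,0)–(9,8): clear
  edge (9,8)–(5,9): clear
  edge (5,9)–(1,9): clear
  edge (1,9)–(0,0): clear
  midpoint (10,31/2) outside
  → clear
Obstacle 2 [(0,19) (2,14) (10,21)]:
  edge (0,19)–(2,14): clear
  edge (2,14)–(10,21): crosses AB
  edge (10,21)–(0,19): crosses AB
  → BLOCKED
Obstacle 3 [(15,2) (24,0) (17,11)]:
  edge (15,2)–(24,0): clear
  edge (24,0)–(17,11): clear
  edge (17,11)–(15,2): clear
  midpoint (10,31/2) outside
  → clear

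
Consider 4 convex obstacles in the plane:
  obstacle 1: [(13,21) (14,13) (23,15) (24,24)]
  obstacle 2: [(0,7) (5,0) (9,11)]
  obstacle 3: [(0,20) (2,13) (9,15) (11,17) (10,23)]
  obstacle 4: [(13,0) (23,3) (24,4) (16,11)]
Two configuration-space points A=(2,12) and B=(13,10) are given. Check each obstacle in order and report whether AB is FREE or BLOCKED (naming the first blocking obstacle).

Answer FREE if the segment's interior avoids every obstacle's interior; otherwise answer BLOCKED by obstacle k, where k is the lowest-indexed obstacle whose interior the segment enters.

Obstacle 1 [(13,21) (14,13) (23,15) (24,24)]:
  edge (13,21)–(14,13): clear
  edge (14,13)–(23,15): clear
  edge (23,15)–(24,24): clear
  edge (24,24)–(13,21): clear
  midpoint (15/2,11) outside
  → clear
Obstacle 2 [(0,7) (5,0) (9,11)]:
  edge (0,7)–(5,0): clear
  edge (5,0)–(9,11): crosses AB
  edge (9,11)–(0,7): crosses AB
  → BLOCKED
Obstacle 3 [(0,20) (2,13) (9,15) (11,17) (10,23)]:
  edge (0,20)–(2,13): clear
  edge (2,13)–(9,15): clear
  edge (9,15)–(11,17): clear
  edge (11,17)–(10,23): clear
  edge (10,23)–(0,20): clear
  midpoint (15/2,11) outside
  → clear
Obstacle 4 [(13,0) (23,3) (24,4) (16,11)]:
  edge (13,0)–(23,3): clear
  edge (23,3)–(24,4): clear
  edge (24,4)–(16,11): clear
  edge (16,11)–(13,0): clear
  midpoint (15/2,11) outside
  → clear

BLOCKED by obstacle 2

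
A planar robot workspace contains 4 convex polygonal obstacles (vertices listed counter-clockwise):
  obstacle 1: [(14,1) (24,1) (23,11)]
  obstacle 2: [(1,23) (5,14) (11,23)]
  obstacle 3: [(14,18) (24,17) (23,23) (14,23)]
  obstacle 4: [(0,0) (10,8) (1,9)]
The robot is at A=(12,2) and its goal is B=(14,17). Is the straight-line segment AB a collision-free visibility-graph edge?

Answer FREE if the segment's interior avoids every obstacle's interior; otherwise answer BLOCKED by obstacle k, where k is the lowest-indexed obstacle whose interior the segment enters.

Obstacle 1 [(14,1) (24,1) (23,11)]:
  edge (14,1)–(24,1): clear
  edge (24,1)–(23,11): clear
  edge (23,11)–(14,1): clear
  midpoint (13,19/2) outside
  → clear
Obstacle 2 [(1,23) (5,14) (11,23)]:
  edge (1,23)–(5,14): clear
  edge (5,14)–(11,23): clear
  edge (11,23)–(1,23): clear
  midpoint (13,19/2) outside
  → clear
Obstacle 3 [(14,18) (24,17) (23,23) (14,23)]:
  edge (14,18)–(24,17): clear
  edge (24,17)–(23,23): clear
  edge (23,23)–(14,23): clear
  edge (14,23)–(14,18): clear
  midpoint (13,19/2) outside
  → clear
Obstacle 4 [(0,0) (10,8) (1,9)]:
  edge (0,0)–(10,8): clear
  edge (10,8)–(1,9): clear
  edge (1,9)–(0,0): clear
  midpoint (13,19/2) outside
  → clear

FREE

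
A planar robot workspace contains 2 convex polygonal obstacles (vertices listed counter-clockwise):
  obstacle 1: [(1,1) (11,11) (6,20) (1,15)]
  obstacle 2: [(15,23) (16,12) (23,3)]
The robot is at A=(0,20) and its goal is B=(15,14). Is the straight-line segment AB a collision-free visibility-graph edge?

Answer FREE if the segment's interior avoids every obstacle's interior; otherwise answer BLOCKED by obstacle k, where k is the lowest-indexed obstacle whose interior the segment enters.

BLOCKED by obstacle 1

Obstacle 1 [(1,1) (11,11) (6,20) (1,15)]:
  edge (1,1)–(11,11): clear
  edge (11,11)–(6,20): crosses AB
  edge (6,20)–(1,15): crosses AB
  edge (1,15)–(1,1): clear
  → BLOCKED
Obstacle 2 [(15,23) (16,12) (23,3)]:
  edge (15,23)–(16,12): clear
  edge (16,12)–(23,3): clear
  edge (23,3)–(15,23): clear
  midpoint (15/2,17) outside
  → clear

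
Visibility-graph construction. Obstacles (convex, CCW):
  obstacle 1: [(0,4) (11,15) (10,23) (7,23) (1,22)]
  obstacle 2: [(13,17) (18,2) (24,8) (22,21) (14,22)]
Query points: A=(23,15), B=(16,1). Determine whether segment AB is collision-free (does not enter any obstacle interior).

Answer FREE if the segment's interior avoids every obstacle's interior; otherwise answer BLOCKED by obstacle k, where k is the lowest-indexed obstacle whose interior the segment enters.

BLOCKED by obstacle 2

Obstacle 1 [(0,4) (11,15) (10,23) (7,23) (1,22)]:
  edge (0,4)–(11,15): clear
  edge (11,15)–(10,23): clear
  edge (10,23)–(7,23): clear
  edge (7,23)–(1,22): clear
  edge (1,22)–(0,4): clear
  midpoint (39/2,8) outside
  → clear
Obstacle 2 [(13,17) (18,2) (24,8) (22,21) (14,22)]:
  edge (13,17)–(18,2): crosses AB
  edge (18,2)–(24,8): clear
  edge (24,8)–(22,21): crosses AB
  edge (22,21)–(14,22): clear
  edge (14,22)–(13,17): clear
  → BLOCKED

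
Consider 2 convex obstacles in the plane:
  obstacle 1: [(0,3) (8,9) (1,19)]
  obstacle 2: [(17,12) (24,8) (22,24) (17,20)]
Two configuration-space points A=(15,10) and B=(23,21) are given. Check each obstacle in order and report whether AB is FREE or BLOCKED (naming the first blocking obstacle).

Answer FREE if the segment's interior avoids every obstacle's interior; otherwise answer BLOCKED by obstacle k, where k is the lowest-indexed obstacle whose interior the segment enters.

Obstacle 1 [(0,3) (8,9) (1,19)]:
  edge (0,3)–(8,9): clear
  edge (8,9)–(1,19): clear
  edge (1,19)–(0,3): clear
  midpoint (19,31/2) outside
  → clear
Obstacle 2 [(17,12) (24,8) (22,24) (17,20)]:
  edge (17,12)–(24,8): clear
  edge (24,8)–(22,24): crosses AB
  edge (22,24)–(17,20): clear
  edge (17,20)–(17,12): crosses AB
  → BLOCKED

BLOCKED by obstacle 2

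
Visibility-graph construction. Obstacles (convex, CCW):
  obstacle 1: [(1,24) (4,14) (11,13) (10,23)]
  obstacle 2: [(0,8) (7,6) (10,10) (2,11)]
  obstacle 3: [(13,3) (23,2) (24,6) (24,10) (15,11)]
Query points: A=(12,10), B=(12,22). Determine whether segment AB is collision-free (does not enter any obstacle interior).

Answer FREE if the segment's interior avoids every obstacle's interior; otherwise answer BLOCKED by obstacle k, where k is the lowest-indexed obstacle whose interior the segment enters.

Obstacle 1 [(1,24) (4,14) (11,13) (10,23)]:
  edge (1,24)–(4,14): clear
  edge (4,14)–(11,13): clear
  edge (11,13)–(10,23): clear
  edge (10,23)–(1,24): clear
  midpoint (12,16) outside
  → clear
Obstacle 2 [(0,8) (7,6) (10,10) (2,11)]:
  edge (0,8)–(7,6): clear
  edge (7,6)–(10,10): clear
  edge (10,10)–(2,11): clear
  edge (2,11)–(0,8): clear
  midpoint (12,16) outside
  → clear
Obstacle 3 [(13,3) (23,2) (24,6) (24,10) (15,11)]:
  edge (13,3)–(23,2): clear
  edge (23,2)–(24,6): clear
  edge (24,6)–(24,10): clear
  edge (24,10)–(15,11): clear
  edge (15,11)–(13,3): clear
  midpoint (12,16) outside
  → clear

FREE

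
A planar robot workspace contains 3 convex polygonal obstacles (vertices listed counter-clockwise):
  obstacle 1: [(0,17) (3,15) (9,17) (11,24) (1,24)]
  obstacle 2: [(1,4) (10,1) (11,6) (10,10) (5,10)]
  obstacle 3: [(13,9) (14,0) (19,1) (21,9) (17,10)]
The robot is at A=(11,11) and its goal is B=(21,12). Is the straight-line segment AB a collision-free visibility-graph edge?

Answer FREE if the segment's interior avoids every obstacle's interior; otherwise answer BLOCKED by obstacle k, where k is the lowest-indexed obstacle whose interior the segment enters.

Obstacle 1 [(0,17) (3,15) (9,17) (11,24) (1,24)]:
  edge (0,17)–(3,15): clear
  edge (3,15)–(9,17): clear
  edge (9,17)–(11,24): clear
  edge (11,24)–(1,24): clear
  edge (1,24)–(0,17): clear
  midpoint (16,23/2) outside
  → clear
Obstacle 2 [(1,4) (10,1) (11,6) (10,10) (5,10)]:
  edge (1,4)–(10,1): clear
  edge (10,1)–(11,6): clear
  edge (11,6)–(10,10): clear
  edge (10,10)–(5,10): clear
  edge (5,10)–(1,4): clear
  midpoint (16,23/2) outside
  → clear
Obstacle 3 [(13,9) (14,0) (19,1) (21,9) (17,10)]:
  edge (13,9)–(14,0): clear
  edge (14,0)–(19,1): clear
  edge (19,1)–(21,9): clear
  edge (21,9)–(17,10): clear
  edge (17,10)–(13,9): clear
  midpoint (16,23/2) outside
  → clear

FREE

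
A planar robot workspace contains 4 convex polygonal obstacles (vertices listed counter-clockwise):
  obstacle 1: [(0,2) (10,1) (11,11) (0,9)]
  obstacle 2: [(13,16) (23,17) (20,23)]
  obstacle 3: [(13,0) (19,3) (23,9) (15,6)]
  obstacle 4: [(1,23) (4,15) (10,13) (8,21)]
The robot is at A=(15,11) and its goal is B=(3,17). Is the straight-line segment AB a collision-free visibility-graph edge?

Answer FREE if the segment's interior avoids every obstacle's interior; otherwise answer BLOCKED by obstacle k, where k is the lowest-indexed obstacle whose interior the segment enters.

BLOCKED by obstacle 4

Obstacle 1 [(0,2) (10,1) (11,11) (0,9)]:
  edge (0,2)–(10,1): clear
  edge (10,1)–(11,11): clear
  edge (11,11)–(0,9): clear
  edge (0,9)–(0,2): clear
  midpoint (9,14) outside
  → clear
Obstacle 2 [(13,16) (23,17) (20,23)]:
  edge (13,16)–(23,17): clear
  edge (23,17)–(20,23): clear
  edge (20,23)–(13,16): clear
  midpoint (9,14) outside
  → clear
Obstacle 3 [(13,0) (19,3) (23,9) (15,6)]:
  edge (13,0)–(19,3): clear
  edge (19,3)–(23,9): clear
  edge (23,9)–(15,6): clear
  edge (15,6)–(13,0): clear
  midpoint (9,14) outside
  → clear
Obstacle 4 [(1,23) (4,15) (10,13) (8,21)]:
  edge (1,23)–(4,15): crosses AB
  edge (4,15)–(10,13): clear
  edge (10,13)–(8,21): crosses AB
  edge (8,21)–(1,23): clear
  → BLOCKED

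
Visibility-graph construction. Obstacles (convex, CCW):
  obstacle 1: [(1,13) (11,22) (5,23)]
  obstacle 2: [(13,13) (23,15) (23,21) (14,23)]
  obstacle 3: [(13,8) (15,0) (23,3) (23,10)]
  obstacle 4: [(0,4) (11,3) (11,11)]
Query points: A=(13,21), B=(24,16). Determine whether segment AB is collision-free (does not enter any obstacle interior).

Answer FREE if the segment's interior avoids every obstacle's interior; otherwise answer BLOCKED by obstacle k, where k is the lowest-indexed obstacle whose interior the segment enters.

BLOCKED by obstacle 2

Obstacle 1 [(1,13) (11,22) (5,23)]:
  edge (1,13)–(11,22): clear
  edge (11,22)–(5,23): clear
  edge (5,23)–(1,13): clear
  midpoint (37/2,37/2) outside
  → clear
Obstacle 2 [(13,13) (23,15) (23,21) (14,23)]:
  edge (13,13)–(23,15): clear
  edge (23,15)–(23,21): crosses AB
  edge (23,21)–(14,23): clear
  edge (14,23)–(13,13): crosses AB
  → BLOCKED
Obstacle 3 [(13,8) (15,0) (23,3) (23,10)]:
  edge (13,8)–(15,0): clear
  edge (15,0)–(23,3): clear
  edge (23,3)–(23,10): clear
  edge (23,10)–(13,8): clear
  midpoint (37/2,37/2) outside
  → clear
Obstacle 4 [(0,4) (11,3) (11,11)]:
  edge (0,4)–(11,3): clear
  edge (11,3)–(11,11): clear
  edge (11,11)–(0,4): clear
  midpoint (37/2,37/2) outside
  → clear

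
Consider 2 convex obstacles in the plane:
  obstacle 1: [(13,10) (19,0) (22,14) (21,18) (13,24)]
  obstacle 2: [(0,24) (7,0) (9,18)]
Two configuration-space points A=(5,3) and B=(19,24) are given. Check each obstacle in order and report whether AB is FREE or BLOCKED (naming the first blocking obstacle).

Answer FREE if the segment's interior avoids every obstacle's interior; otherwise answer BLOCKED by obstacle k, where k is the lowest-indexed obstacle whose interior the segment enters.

Obstacle 1 [(13,10) (19,0) (22,14) (21,18) (13,24)]:
  edge (13,10)–(19,0): clear
  edge (19,0)–(22,14): clear
  edge (22,14)–(21,18): clear
  edge (21,18)–(13,24): crosses AB
  edge (13,24)–(13,10): crosses AB
  → BLOCKED
Obstacle 2 [(0,24) (7,0) (9,18)]:
  edge (0,24)–(7,0): crosses AB
  edge (7,0)–(9,18): crosses AB
  edge (9,18)–(0,24): clear
  → BLOCKED

BLOCKED by obstacle 1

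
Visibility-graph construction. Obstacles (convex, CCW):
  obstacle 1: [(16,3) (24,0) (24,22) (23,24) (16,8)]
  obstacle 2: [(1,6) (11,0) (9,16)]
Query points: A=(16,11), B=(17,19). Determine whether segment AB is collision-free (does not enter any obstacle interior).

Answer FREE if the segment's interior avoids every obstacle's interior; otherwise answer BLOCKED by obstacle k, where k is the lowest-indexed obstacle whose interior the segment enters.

FREE

Obstacle 1 [(16,3) (24,0) (24,22) (23,24) (16,8)]:
  edge (16,3)–(24,0): clear
  edge (24,0)–(24,22): clear
  edge (24,22)–(23,24): clear
  edge (23,24)–(16,8): clear
  edge (16,8)–(16,3): clear
  midpoint (33/2,15) outside
  → clear
Obstacle 2 [(1,6) (11,0) (9,16)]:
  edge (1,6)–(11,0): clear
  edge (11,0)–(9,16): clear
  edge (9,16)–(1,6): clear
  midpoint (33/2,15) outside
  → clear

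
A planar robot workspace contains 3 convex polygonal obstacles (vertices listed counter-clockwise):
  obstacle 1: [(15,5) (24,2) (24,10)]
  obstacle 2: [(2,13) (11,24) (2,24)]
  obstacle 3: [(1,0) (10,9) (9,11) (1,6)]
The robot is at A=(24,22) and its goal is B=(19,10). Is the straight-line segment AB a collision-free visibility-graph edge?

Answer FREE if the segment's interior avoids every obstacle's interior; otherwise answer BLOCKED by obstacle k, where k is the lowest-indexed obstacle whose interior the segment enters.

FREE

Obstacle 1 [(15,5) (24,2) (24,10)]:
  edge (15,5)–(24,2): clear
  edge (24,2)–(24,10): clear
  edge (24,10)–(15,5): clear
  midpoint (43/2,16) outside
  → clear
Obstacle 2 [(2,13) (11,24) (2,24)]:
  edge (2,13)–(11,24): clear
  edge (11,24)–(2,24): clear
  edge (2,24)–(2,13): clear
  midpoint (43/2,16) outside
  → clear
Obstacle 3 [(1,0) (10,9) (9,11) (1,6)]:
  edge (1,0)–(10,9): clear
  edge (10,9)–(9,11): clear
  edge (9,11)–(1,6): clear
  edge (1,6)–(1,0): clear
  midpoint (43/2,16) outside
  → clear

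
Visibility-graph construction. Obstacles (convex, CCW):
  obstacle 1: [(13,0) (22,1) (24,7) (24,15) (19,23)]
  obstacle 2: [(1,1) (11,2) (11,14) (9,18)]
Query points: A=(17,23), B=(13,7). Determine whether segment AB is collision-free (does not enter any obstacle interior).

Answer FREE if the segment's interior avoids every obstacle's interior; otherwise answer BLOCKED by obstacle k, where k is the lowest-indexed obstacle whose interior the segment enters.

Obstacle 1 [(13,0) (22,1) (24,7) (24,15) (19,23)]:
  edge (13,0)–(22,1): clear
  edge (22,1)–(24,7): clear
  edge (24,7)–(24,15): clear
  edge (24,15)–(19,23): clear
  edge (19,23)–(13,0): clear
  midpoint (15,15) outside
  → clear
Obstacle 2 [(1,1) (11,2) (11,14) (9,18)]:
  edge (1,1)–(11,2): clear
  edge (11,2)–(11,14): clear
  edge (11,14)–(9,18): clear
  edge (9,18)–(1,1): clear
  midpoint (15,15) outside
  → clear

FREE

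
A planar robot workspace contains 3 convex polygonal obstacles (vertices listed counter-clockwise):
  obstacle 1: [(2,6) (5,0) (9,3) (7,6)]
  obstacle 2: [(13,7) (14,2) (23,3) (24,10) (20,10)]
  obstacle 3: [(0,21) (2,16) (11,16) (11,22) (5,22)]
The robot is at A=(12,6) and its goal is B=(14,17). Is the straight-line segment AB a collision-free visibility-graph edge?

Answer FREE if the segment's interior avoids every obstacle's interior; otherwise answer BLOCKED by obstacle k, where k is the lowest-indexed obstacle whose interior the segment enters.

Obstacle 1 [(2,6) (5,0) (9,3) (7,6)]:
  edge (2,6)–(5,0): clear
  edge (5,0)–(9,3): clear
  edge (9,3)–(7,6): clear
  edge (7,6)–(2,6): clear
  midpoint (13,23/2) outside
  → clear
Obstacle 2 [(13,7) (14,2) (23,3) (24,10) (20,10)]:
  edge (13,7)–(14,2): clear
  edge (14,2)–(23,3): clear
  edge (23,3)–(24,10): clear
  edge (24,10)–(20,10): clear
  edge (20,10)–(13,7): clear
  midpoint (13,23/2) outside
  → clear
Obstacle 3 [(0,21) (2,16) (11,16) (11,22) (5,22)]:
  edge (0,21)–(2,16): clear
  edge (2,16)–(11,16): clear
  edge (11,16)–(11,22): clear
  edge (11,22)–(5,22): clear
  edge (5,22)–(0,21): clear
  midpoint (13,23/2) outside
  → clear

FREE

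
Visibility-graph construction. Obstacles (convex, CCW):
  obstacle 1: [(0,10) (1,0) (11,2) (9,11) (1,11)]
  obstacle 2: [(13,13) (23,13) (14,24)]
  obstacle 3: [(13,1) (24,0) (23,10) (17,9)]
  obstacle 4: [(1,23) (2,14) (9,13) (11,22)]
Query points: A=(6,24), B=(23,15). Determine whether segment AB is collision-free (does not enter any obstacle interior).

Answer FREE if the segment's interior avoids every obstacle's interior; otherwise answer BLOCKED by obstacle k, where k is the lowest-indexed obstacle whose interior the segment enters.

BLOCKED by obstacle 2

Obstacle 1 [(0,10) (1,0) (11,2) (9,11) (1,11)]:
  edge (0,10)–(1,0): clear
  edge (1,0)–(11,2): clear
  edge (11,2)–(9,11): clear
  edge (9,11)–(1,11): clear
  edge (1,11)–(0,10): clear
  midpoint (29/2,39/2) outside
  → clear
Obstacle 2 [(13,13) (23,13) (14,24)]:
  edge (13,13)–(23,13): clear
  edge (23,13)–(14,24): crosses AB
  edge (14,24)–(13,13): crosses AB
  → BLOCKED
Obstacle 3 [(13,1) (24,0) (23,10) (17,9)]:
  edge (13,1)–(24,0): clear
  edge (24,0)–(23,10): clear
  edge (23,10)–(17,9): clear
  edge (17,9)–(13,1): clear
  midpoint (29/2,39/2) outside
  → clear
Obstacle 4 [(1,23) (2,14) (9,13) (11,22)]:
  edge (1,23)–(2,14): clear
  edge (2,14)–(9,13): clear
  edge (9,13)–(11,22): crosses AB
  edge (11,22)–(1,23): crosses AB
  → BLOCKED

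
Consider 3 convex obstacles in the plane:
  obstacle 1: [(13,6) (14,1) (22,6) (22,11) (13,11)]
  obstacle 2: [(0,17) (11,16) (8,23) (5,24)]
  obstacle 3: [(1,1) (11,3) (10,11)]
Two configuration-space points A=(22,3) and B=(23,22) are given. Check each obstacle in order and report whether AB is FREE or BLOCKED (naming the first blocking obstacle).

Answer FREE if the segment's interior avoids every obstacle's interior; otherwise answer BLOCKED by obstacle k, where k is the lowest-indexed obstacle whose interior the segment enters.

FREE

Obstacle 1 [(13,6) (14,1) (22,6) (22,11) (13,11)]:
  edge (13,6)–(14,1): clear
  edge (14,1)–(22,6): clear
  edge (22,6)–(22,11): clear
  edge (22,11)–(13,11): clear
  edge (13,11)–(13,6): clear
  midpoint (45/2,25/2) outside
  → clear
Obstacle 2 [(0,17) (11,16) (8,23) (5,24)]:
  edge (0,17)–(11,16): clear
  edge (11,16)–(8,23): clear
  edge (8,23)–(5,24): clear
  edge (5,24)–(0,17): clear
  midpoint (45/2,25/2) outside
  → clear
Obstacle 3 [(1,1) (11,3) (10,11)]:
  edge (1,1)–(11,3): clear
  edge (11,3)–(10,11): clear
  edge (10,11)–(1,1): clear
  midpoint (45/2,25/2) outside
  → clear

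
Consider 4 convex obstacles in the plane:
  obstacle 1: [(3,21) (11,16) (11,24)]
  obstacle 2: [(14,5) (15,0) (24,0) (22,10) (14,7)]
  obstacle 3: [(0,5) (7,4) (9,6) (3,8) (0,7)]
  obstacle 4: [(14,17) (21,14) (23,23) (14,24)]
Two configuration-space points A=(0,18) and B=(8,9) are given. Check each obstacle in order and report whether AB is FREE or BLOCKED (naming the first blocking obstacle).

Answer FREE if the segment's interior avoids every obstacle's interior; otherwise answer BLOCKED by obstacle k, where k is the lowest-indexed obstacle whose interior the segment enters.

FREE

Obstacle 1 [(3,21) (11,16) (11,24)]:
  edge (3,21)–(11,16): clear
  edge (11,16)–(11,24): clear
  edge (11,24)–(3,21): clear
  midpoint (4,27/2) outside
  → clear
Obstacle 2 [(14,5) (15,0) (24,0) (22,10) (14,7)]:
  edge (14,5)–(15,0): clear
  edge (15,0)–(24,0): clear
  edge (24,0)–(22,10): clear
  edge (22,10)–(14,7): clear
  edge (14,7)–(14,5): clear
  midpoint (4,27/2) outside
  → clear
Obstacle 3 [(0,5) (7,4) (9,6) (3,8) (0,7)]:
  edge (0,5)–(7,4): clear
  edge (7,4)–(9,6): clear
  edge (9,6)–(3,8): clear
  edge (3,8)–(0,7): clear
  edge (0,7)–(0,5): clear
  midpoint (4,27/2) outside
  → clear
Obstacle 4 [(14,17) (21,14) (23,23) (14,24)]:
  edge (14,17)–(21,14): clear
  edge (21,14)–(23,23): clear
  edge (23,23)–(14,24): clear
  edge (14,24)–(14,17): clear
  midpoint (4,27/2) outside
  → clear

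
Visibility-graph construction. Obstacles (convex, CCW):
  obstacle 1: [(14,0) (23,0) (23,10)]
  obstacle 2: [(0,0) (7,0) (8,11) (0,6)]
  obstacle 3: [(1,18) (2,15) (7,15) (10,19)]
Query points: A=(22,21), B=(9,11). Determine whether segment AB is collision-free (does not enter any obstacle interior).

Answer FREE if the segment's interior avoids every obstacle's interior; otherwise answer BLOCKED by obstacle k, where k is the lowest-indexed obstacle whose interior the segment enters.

FREE

Obstacle 1 [(14,0) (23,0) (23,10)]:
  edge (14,0)–(23,0): clear
  edge (23,0)–(23,10): clear
  edge (23,10)–(14,0): clear
  midpoint (31/2,16) outside
  → clear
Obstacle 2 [(0,0) (7,0) (8,11) (0,6)]:
  edge (0,0)–(7,0): clear
  edge (7,0)–(8,11): clear
  edge (8,11)–(0,6): clear
  edge (0,6)–(0,0): clear
  midpoint (31/2,16) outside
  → clear
Obstacle 3 [(1,18) (2,15) (7,15) (10,19)]:
  edge (1,18)–(2,15): clear
  edge (2,15)–(7,15): clear
  edge (7,15)–(10,19): clear
  edge (10,19)–(1,18): clear
  midpoint (31/2,16) outside
  → clear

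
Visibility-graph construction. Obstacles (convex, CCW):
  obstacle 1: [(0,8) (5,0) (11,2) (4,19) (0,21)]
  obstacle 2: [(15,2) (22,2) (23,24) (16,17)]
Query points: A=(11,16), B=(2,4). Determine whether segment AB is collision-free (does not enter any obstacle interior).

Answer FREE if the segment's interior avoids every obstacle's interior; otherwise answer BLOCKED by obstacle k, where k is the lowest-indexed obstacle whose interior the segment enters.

Obstacle 1 [(0,8) (5,0) (11,2) (4,19) (0,21)]:
  edge (0,8)–(5,0): crosses AB
  edge (5,0)–(11,2): clear
  edge (11,2)–(4,19): crosses AB
  edge (4,19)–(0,21): clear
  edge (0,21)–(0,8): clear
  → BLOCKED
Obstacle 2 [(15,2) (22,2) (23,24) (16,17)]:
  edge (15,2)–(22,2): clear
  edge (22,2)–(23,24): clear
  edge (23,24)–(16,17): clear
  edge (16,17)–(15,2): clear
  midpoint (13/2,10) outside
  → clear

BLOCKED by obstacle 1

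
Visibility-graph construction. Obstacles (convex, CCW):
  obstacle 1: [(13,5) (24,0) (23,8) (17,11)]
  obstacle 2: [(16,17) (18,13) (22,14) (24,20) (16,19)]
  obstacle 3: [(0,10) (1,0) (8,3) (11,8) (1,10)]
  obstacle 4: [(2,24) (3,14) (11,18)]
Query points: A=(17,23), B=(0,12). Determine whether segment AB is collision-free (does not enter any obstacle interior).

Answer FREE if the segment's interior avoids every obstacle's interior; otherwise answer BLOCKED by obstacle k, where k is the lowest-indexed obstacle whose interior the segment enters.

Obstacle 1 [(13,5) (24,0) (23,8) (17,11)]:
  edge (13,5)–(24,0): clear
  edge (24,0)–(23,8): clear
  edge (23,8)–(17,11): clear
  edge (17,11)–(13,5): clear
  midpoint (17/2,35/2) outside
  → clear
Obstacle 2 [(16,17) (18,13) (22,14) (24,20) (16,19)]:
  edge (16,17)–(18,13): clear
  edge (18,13)–(22,14): clear
  edge (22,14)–(24,20): clear
  edge (24,20)–(16,19): clear
  edge (16,19)–(16,17): clear
  midpoint (17/2,35/2) outside
  → clear
Obstacle 3 [(0,10) (1,0) (8,3) (11,8) (1,10)]:
  edge (0,10)–(1,0): clear
  edge (1,0)–(8,3): clear
  edge (8,3)–(11,8): clear
  edge (11,8)–(1,10): clear
  edge (1,10)–(0,10): clear
  midpoint (17/2,35/2) outside
  → clear
Obstacle 4 [(2,24) (3,14) (11,18)]:
  edge (2,24)–(3,14): clear
  edge (3,14)–(11,18): crosses AB
  edge (11,18)–(2,24): crosses AB
  → BLOCKED

BLOCKED by obstacle 4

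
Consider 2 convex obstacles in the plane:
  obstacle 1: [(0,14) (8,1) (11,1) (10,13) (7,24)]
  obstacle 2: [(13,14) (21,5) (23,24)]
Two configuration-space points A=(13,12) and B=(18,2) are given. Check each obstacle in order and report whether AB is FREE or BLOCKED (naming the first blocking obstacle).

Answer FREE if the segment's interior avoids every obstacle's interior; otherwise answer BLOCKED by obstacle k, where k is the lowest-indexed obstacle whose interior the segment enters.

FREE

Obstacle 1 [(0,14) (8,1) (11,1) (10,13) (7,24)]:
  edge (0,14)–(8,1): clear
  edge (8,1)–(11,1): clear
  edge (11,1)–(10,13): clear
  edge (10,13)–(7,24): clear
  edge (7,24)–(0,14): clear
  midpoint (31/2,7) outside
  → clear
Obstacle 2 [(13,14) (21,5) (23,24)]:
  edge (13,14)–(21,5): clear
  edge (21,5)–(23,24): clear
  edge (23,24)–(13,14): clear
  midpoint (31/2,7) outside
  → clear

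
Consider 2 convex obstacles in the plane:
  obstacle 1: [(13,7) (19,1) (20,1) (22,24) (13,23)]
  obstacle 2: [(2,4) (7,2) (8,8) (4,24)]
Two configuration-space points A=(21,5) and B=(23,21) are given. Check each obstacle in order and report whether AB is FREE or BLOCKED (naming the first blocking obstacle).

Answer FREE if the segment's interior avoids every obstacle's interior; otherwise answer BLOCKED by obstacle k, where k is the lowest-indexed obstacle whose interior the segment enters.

Obstacle 1 [(13,7) (19,1) (20,1) (22,24) (13,23)]:
  edge (13,7)–(19,1): clear
  edge (19,1)–(20,1): clear
  edge (20,1)–(22,24): clear
  edge (22,24)–(13,23): clear
  edge (13,23)–(13,7): clear
  midpoint (22,13) outside
  → clear
Obstacle 2 [(2,4) (7,2) (8,8) (4,24)]:
  edge (2,4)–(7,2): clear
  edge (7,2)–(8,8): clear
  edge (8,8)–(4,24): clear
  edge (4,24)–(2,4): clear
  midpoint (22,13) outside
  → clear

FREE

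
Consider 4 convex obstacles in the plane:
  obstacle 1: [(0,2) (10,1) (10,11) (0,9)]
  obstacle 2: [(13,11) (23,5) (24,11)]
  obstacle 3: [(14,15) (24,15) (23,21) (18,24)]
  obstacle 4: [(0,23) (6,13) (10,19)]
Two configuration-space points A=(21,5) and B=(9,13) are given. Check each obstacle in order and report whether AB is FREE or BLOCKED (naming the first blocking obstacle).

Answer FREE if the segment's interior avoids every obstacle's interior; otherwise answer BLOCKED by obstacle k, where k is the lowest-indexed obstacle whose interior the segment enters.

Obstacle 1 [(0,2) (10,1) (10,11) (0,9)]:
  edge (0,2)–(10,1): clear
  edge (10,1)–(10,11): clear
  edge (10,11)–(0,9): clear
  edge (0,9)–(0,2): clear
  midpoint (15,9) outside
  → clear
Obstacle 2 [(13,11) (23,5) (24,11)]:
  edge (13,11)–(23,5): clear
  edge (23,5)–(24,11): clear
  edge (24,11)–(13,11): clear
  midpoint (15,9) outside
  → clear
Obstacle 3 [(14,15) (24,15) (23,21) (18,24)]:
  edge (14,15)–(24,15): clear
  edge (24,15)–(23,21): clear
  edge (23,21)–(18,24): clear
  edge (18,24)–(14,15): clear
  midpoint (15,9) outside
  → clear
Obstacle 4 [(0,23) (6,13) (10,19)]:
  edge (0,23)–(6,13): clear
  edge (6,13)–(10,19): clear
  edge (10,19)–(0,23): clear
  midpoint (15,9) outside
  → clear

FREE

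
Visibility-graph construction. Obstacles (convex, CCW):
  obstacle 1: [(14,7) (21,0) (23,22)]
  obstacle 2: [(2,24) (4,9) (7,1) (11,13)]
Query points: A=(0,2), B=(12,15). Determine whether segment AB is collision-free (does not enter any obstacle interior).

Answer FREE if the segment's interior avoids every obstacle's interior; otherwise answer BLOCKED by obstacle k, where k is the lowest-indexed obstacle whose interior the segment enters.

Obstacle 1 [(14,7) (21,0) (23,22)]:
  edge (14,7)–(21,0): clear
  edge (21,0)–(23,22): clear
  edge (23,22)–(14,7): clear
  midpoint (6,17/2) outside
  → clear
Obstacle 2 [(2,24) (4,9) (7,1) (11,13)]:
  edge (2,24)–(4,9): clear
  edge (4,9)–(7,1): crosses AB
  edge (7,1)–(11,13): clear
  edge (11,13)–(2,24): crosses AB
  → BLOCKED

BLOCKED by obstacle 2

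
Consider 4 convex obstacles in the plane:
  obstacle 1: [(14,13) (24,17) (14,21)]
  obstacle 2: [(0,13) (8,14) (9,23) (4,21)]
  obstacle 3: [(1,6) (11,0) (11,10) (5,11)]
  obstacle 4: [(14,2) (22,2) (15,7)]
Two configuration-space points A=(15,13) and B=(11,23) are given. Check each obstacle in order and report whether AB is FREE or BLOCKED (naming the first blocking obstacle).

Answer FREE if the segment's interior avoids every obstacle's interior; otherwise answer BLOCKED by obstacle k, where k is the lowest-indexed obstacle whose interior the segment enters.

Obstacle 1 [(14,13) (24,17) (14,21)]:
  edge (14,13)–(24,17): crosses AB
  edge (24,17)–(14,21): clear
  edge (14,21)–(14,13): crosses AB
  → BLOCKED
Obstacle 2 [(0,13) (8,14) (9,23) (4,21)]:
  edge (0,13)–(8,14): clear
  edge (8,14)–(9,23): clear
  edge (9,23)–(4,21): clear
  edge (4,21)–(0,13): clear
  midpoint (13,18) outside
  → clear
Obstacle 3 [(1,6) (11,0) (11,10) (5,11)]:
  edge (1,6)–(11,0): clear
  edge (11,0)–(11,10): clear
  edge (11,10)–(5,11): clear
  edge (5,11)–(1,6): clear
  midpoint (13,18) outside
  → clear
Obstacle 4 [(14,2) (22,2) (15,7)]:
  edge (14,2)–(22,2): clear
  edge (22,2)–(15,7): clear
  edge (15,7)–(14,2): clear
  midpoint (13,18) outside
  → clear

BLOCKED by obstacle 1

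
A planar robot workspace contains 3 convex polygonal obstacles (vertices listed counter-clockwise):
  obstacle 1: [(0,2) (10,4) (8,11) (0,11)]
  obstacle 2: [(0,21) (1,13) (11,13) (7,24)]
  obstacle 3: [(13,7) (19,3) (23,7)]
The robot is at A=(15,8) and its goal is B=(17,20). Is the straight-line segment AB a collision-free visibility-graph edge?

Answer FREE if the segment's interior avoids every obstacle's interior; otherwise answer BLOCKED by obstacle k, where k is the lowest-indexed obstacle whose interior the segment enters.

FREE

Obstacle 1 [(0,2) (10,4) (8,11) (0,11)]:
  edge (0,2)–(10,4): clear
  edge (10,4)–(8,11): clear
  edge (8,11)–(0,11): clear
  edge (0,11)–(0,2): clear
  midpoint (16,14) outside
  → clear
Obstacle 2 [(0,21) (1,13) (11,13) (7,24)]:
  edge (0,21)–(1,13): clear
  edge (1,13)–(11,13): clear
  edge (11,13)–(7,24): clear
  edge (7,24)–(0,21): clear
  midpoint (16,14) outside
  → clear
Obstacle 3 [(13,7) (19,3) (23,7)]:
  edge (13,7)–(19,3): clear
  edge (19,3)–(23,7): clear
  edge (23,7)–(13,7): clear
  midpoint (16,14) outside
  → clear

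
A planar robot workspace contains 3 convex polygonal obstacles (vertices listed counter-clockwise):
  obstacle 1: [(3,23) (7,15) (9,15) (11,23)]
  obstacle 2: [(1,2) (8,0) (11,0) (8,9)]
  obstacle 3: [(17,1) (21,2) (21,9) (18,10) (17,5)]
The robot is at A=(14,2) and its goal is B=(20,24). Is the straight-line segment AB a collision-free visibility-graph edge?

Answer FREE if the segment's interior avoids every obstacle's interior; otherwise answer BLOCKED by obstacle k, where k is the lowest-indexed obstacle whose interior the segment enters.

FREE

Obstacle 1 [(3,23) (7,15) (9,15) (11,23)]:
  edge (3,23)–(7,15): clear
  edge (7,15)–(9,15): clear
  edge (9,15)–(11,23): clear
  edge (11,23)–(3,23): clear
  midpoint (17,13) outside
  → clear
Obstacle 2 [(1,2) (8,0) (11,0) (8,9)]:
  edge (1,2)–(8,0): clear
  edge (8,0)–(11,0): clear
  edge (11,0)–(8,9): clear
  edge (8,9)–(1,2): clear
  midpoint (17,13) outside
  → clear
Obstacle 3 [(17,1) (21,2) (21,9) (18,10) (17,5)]:
  edge (17,1)–(21,2): clear
  edge (21,2)–(21,9): clear
  edge (21,9)–(18,10): clear
  edge (18,10)–(17,5): clear
  edge (17,5)–(17,1): clear
  midpoint (17,13) outside
  → clear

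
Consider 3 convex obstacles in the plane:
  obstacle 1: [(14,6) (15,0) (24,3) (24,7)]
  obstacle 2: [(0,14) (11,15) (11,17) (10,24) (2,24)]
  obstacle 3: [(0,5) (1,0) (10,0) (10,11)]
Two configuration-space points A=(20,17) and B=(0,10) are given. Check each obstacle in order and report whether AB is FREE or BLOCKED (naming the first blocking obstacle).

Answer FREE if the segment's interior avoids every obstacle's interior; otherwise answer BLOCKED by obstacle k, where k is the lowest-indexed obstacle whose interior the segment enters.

Obstacle 1 [(14,6) (15,0) (24,3) (24,7)]:
  edge (14,6)–(15,0): clear
  edge (15,0)–(24,3): clear
  edge (24,3)–(24,7): clear
  edge (24,7)–(14,6): clear
  midpoint (10,27/2) outside
  → clear
Obstacle 2 [(0,14) (11,15) (11,17) (10,24) (2,24)]:
  edge (0,14)–(11,15): clear
  edge (11,15)–(11,17): clear
  edge (11,17)–(10,24): clear
  edge (10,24)–(2,24): clear
  edge (2,24)–(0,14): clear
  midpoint (10,27/2) outside
  → clear
Obstacle 3 [(0,5) (1,0) (10,0) (10,11)]:
  edge (0,5)–(1,0): clear
  edge (1,0)–(10,0): clear
  edge (10,0)–(10,11): clear
  edge (10,11)–(0,5): clear
  midpoint (10,27/2) outside
  → clear

FREE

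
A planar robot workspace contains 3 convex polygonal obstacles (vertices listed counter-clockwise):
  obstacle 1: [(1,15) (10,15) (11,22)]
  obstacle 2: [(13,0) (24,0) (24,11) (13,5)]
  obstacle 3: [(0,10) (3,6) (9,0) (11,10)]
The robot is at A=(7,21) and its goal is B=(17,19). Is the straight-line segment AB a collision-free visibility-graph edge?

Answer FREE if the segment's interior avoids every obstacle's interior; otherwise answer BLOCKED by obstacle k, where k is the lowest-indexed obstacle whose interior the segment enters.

Obstacle 1 [(1,15) (10,15) (11,22)]:
  edge (1,15)–(10,15): clear
  edge (10,15)–(11,22): crosses AB
  edge (11,22)–(1,15): crosses AB
  → BLOCKED
Obstacle 2 [(13,0) (24,0) (24,11) (13,5)]:
  edge (13,0)–(24,0): clear
  edge (24,0)–(24,11): clear
  edge (24,11)–(13,5): clear
  edge (13,5)–(13,0): clear
  midpoint (12,20) outside
  → clear
Obstacle 3 [(0,10) (3,6) (9,0) (11,10)]:
  edge (0,10)–(3,6): clear
  edge (3,6)–(9,0): clear
  edge (9,0)–(11,10): clear
  edge (11,10)–(0,10): clear
  midpoint (12,20) outside
  → clear

BLOCKED by obstacle 1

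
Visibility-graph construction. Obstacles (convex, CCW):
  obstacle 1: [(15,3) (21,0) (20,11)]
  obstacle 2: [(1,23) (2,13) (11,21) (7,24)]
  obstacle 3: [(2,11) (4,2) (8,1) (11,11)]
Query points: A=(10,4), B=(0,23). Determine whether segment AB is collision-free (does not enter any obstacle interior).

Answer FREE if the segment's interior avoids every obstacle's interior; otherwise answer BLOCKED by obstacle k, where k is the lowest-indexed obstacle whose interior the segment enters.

BLOCKED by obstacle 2

Obstacle 1 [(15,3) (21,0) (20,11)]:
  edge (15,3)–(21,0): clear
  edge (21,0)–(20,11): clear
  edge (20,11)–(15,3): clear
  midpoint (5,27/2) outside
  → clear
Obstacle 2 [(1,23) (2,13) (11,21) (7,24)]:
  edge (1,23)–(2,13): crosses AB
  edge (2,13)–(11,21): crosses AB
  edge (11,21)–(7,24): clear
  edge (7,24)–(1,23): clear
  → BLOCKED
Obstacle 3 [(2,11) (4,2) (8,1) (11,11)]:
  edge (2,11)–(4,2): clear
  edge (4,2)–(8,1): clear
  edge (8,1)–(11,11): crosses AB
  edge (11,11)–(2,11): crosses AB
  → BLOCKED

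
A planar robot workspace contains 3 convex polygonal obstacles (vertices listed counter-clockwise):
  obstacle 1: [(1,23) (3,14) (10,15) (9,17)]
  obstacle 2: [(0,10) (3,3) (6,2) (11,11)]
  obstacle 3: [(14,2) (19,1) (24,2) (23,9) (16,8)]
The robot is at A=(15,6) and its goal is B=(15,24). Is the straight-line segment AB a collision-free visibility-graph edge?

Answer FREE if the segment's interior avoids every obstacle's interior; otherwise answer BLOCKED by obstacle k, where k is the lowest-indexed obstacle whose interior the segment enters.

FREE

Obstacle 1 [(1,23) (3,14) (10,15) (9,17)]:
  edge (1,23)–(3,14): clear
  edge (3,14)–(10,15): clear
  edge (10,15)–(9,17): clear
  edge (9,17)–(1,23): clear
  midpoint (15,15) outside
  → clear
Obstacle 2 [(0,10) (3,3) (6,2) (11,11)]:
  edge (0,10)–(3,3): clear
  edge (3,3)–(6,2): clear
  edge (6,2)–(11,11): clear
  edge (11,11)–(0,10): clear
  midpoint (15,15) outside
  → clear
Obstacle 3 [(14,2) (19,1) (24,2) (23,9) (16,8)]:
  edge (14,2)–(19,1): clear
  edge (19,1)–(24,2): clear
  edge (24,2)–(23,9): clear
  edge (23,9)–(16,8): clear
  edge (16,8)–(14,2): clear
  midpoint (15,15) outside
  → clear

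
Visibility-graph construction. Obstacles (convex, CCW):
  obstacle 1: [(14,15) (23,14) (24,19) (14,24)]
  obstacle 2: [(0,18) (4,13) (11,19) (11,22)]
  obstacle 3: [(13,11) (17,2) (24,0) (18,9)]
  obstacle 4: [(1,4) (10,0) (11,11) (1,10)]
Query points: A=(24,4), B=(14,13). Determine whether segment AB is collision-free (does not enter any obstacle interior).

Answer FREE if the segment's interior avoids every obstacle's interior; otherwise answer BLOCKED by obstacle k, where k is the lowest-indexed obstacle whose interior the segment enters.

FREE

Obstacle 1 [(14,15) (23,14) (24,19) (14,24)]:
  edge (14,15)–(23,14): clear
  edge (23,14)–(24,19): clear
  edge (24,19)–(14,24): clear
  edge (14,24)–(14,15): clear
  midpoint (19,17/2) outside
  → clear
Obstacle 2 [(0,18) (4,13) (11,19) (11,22)]:
  edge (0,18)–(4,13): clear
  edge (4,13)–(11,19): clear
  edge (11,19)–(11,22): clear
  edge (11,22)–(0,18): clear
  midpoint (19,17/2) outside
  → clear
Obstacle 3 [(13,11) (17,2) (24,0) (18,9)]:
  edge (13,11)–(17,2): clear
  edge (17,2)–(24,0): clear
  edge (24,0)–(18,9): clear
  edge (18,9)–(13,11): clear
  midpoint (19,17/2) outside
  → clear
Obstacle 4 [(1,4) (10,0) (11,11) (1,10)]:
  edge (1,4)–(10,0): clear
  edge (10,0)–(11,11): clear
  edge (11,11)–(1,10): clear
  edge (1,10)–(1,4): clear
  midpoint (19,17/2) outside
  → clear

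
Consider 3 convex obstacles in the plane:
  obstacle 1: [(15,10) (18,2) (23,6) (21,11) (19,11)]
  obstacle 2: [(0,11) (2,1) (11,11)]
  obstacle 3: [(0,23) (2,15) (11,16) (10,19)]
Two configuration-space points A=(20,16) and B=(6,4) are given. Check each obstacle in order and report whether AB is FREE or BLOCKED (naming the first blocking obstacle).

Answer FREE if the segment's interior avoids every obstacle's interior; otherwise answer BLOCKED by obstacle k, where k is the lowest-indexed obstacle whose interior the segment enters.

Obstacle 1 [(15,10) (18,2) (23,6) (21,11) (19,11)]:
  edge (15,10)–(18,2): clear
  edge (18,2)–(23,6): clear
  edge (23,6)–(21,11): clear
  edge (21,11)–(19,11): clear
  edge (19,11)–(15,10): clear
  midpoint (13,10) outside
  → clear
Obstacle 2 [(0,11) (2,1) (11,11)]:
  edge (0,11)–(2,1): clear
  edge (2,1)–(11,11): clear
  edge (11,11)–(0,11): clear
  midpoint (13,10) outside
  → clear
Obstacle 3 [(0,23) (2,15) (11,16) (10,19)]:
  edge (0,23)–(2,15): clear
  edge (2,15)–(11,16): clear
  edge (11,16)–(10,19): clear
  edge (10,19)–(0,23): clear
  midpoint (13,10) outside
  → clear

FREE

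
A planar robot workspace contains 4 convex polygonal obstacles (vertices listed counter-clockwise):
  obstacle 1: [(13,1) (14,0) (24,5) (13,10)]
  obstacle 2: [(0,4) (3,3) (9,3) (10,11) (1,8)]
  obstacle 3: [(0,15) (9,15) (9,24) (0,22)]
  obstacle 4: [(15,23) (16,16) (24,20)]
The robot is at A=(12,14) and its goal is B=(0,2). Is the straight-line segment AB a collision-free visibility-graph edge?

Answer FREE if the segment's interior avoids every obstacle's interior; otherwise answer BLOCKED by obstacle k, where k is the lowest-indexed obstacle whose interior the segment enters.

Obstacle 1 [(13,1) (14,0) (24,5) (13,10)]:
  edge (13,1)–(14,0): clear
  edge (14,0)–(24,5): clear
  edge (24,5)–(13,10): clear
  edge (13,10)–(13,1): clear
  midpoint (6,8) outside
  → clear
Obstacle 2 [(0,4) (3,3) (9,3) (10,11) (1,8)]:
  edge (0,4)–(3,3): crosses AB
  edge (3,3)–(9,3): clear
  edge (9,3)–(10,11): clear
  edge (10,11)–(1,8): crosses AB
  edge (1,8)–(0,4): clear
  → BLOCKED
Obstacle 3 [(0,15) (9,15) (9,24) (0,22)]:
  edge (0,15)–(9,15): clear
  edge (9,15)–(9,24): clear
  edge (9,24)–(0,22): clear
  edge (0,22)–(0,15): clear
  midpoint (6,8) outside
  → clear
Obstacle 4 [(15,23) (16,16) (24,20)]:
  edge (15,23)–(16,16): clear
  edge (16,16)–(24,20): clear
  edge (24,20)–(15,23): clear
  midpoint (6,8) outside
  → clear

BLOCKED by obstacle 2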